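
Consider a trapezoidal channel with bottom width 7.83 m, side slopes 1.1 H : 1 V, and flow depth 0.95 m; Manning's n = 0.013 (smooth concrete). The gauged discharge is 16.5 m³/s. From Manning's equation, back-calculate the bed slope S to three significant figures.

0.000884

A = (b + z·y)·y = (7.83 + 1.1×0.95)×0.95 = 8.431 m²
P = b + 2y√(1+z²) = 7.83 + 2×0.95×√(1+1.1²) = 10.65 m
R = A/P = 8.431/10.65 = 0.7913 m
S = (Q·n / (1·A·R^(2/3)))² = (16.5×0.013 / (1×8.431×0.8555))² = 0.0008843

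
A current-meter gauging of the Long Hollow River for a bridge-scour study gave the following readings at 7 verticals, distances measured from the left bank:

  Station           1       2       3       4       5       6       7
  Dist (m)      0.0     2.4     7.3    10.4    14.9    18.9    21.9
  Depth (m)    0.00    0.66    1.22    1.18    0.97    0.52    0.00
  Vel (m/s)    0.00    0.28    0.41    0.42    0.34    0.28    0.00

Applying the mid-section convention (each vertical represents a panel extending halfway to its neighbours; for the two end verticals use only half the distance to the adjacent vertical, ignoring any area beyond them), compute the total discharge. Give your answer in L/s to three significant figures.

w_2 = (7.3 − 0.0)/2 = 3.65 m; q_2 = 0.28 × 0.66 × 3.65 = 0.6745 m³/s
w_3 = (10.4 − 2.4)/2 = 4 m; q_3 = 0.41 × 1.22 × 4 = 2.001 m³/s
w_4 = (14.9 − 7.3)/2 = 3.8 m; q_4 = 0.42 × 1.18 × 3.8 = 1.883 m³/s
w_5 = (18.9 − 10.4)/2 = 4.25 m; q_5 = 0.34 × 0.97 × 4.25 = 1.402 m³/s
w_6 = (21.9 − 14.9)/2 = 3.5 m; q_6 = 0.28 × 0.52 × 3.5 = 0.5096 m³/s
Stations 1, 7 contribute zero (depth or velocity is 0).
Q = Σ qᵢ = 6.470 m³/s
= 6.470 × 1000 = 6470 L/s

6470 L/s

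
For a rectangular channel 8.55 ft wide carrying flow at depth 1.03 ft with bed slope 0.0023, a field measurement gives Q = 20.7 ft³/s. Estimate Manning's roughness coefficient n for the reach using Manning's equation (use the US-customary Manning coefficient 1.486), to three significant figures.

A = b·y = 8.55 × 1.03 = 8.807 ft²
P = b + 2y = 8.55 + 2×1.03 = 10.61 ft
R = A/P = 8.807/10.61 = 0.8300 ft
n = (1.486/Q)·A·R^(2/3)·S^(1/2) = (1.486/20.7) × 8.807 × 0.8832 × 0.04796 = 0.02678

0.0268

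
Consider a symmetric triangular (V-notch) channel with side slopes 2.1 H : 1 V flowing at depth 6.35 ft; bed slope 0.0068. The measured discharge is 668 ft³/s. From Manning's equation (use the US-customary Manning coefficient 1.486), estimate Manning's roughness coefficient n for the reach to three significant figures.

A = z·y² = 2.1×6.35² = 84.68 ft²
P = 2y√(1+z²) = 2×6.35×√(1+2.1²) = 29.54 ft
R = A/P = 84.68/29.54 = 2.867 ft
n = (1.486/Q)·A·R^(2/3)·S^(1/2) = (1.486/668) × 84.68 × 2.018 × 0.08246 = 0.03135

0.0313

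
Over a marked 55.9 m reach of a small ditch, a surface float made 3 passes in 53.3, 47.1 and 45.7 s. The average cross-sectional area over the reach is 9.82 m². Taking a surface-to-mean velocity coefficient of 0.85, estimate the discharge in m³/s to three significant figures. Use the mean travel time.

9.58 m³/s

t̄ = (53.3 + 47.1 + 45.7) / 3 = 48.7 s
v_surface = L / t̄ = 55.9 / 48.7 = 1.148 m/s
v_mean = 0.85 × 1.148 = 0.9757 m/s
Q = A × v_mean = 9.82 × 0.9757 = 9.581 m³/s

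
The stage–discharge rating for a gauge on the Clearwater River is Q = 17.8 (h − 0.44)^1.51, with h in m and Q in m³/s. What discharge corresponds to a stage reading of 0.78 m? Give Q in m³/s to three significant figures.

3.49 m³/s

Q = 17.8 × (0.78 − 0.44)^1.51 = 17.8 × 0.34^1.51 = 3.491 m³/s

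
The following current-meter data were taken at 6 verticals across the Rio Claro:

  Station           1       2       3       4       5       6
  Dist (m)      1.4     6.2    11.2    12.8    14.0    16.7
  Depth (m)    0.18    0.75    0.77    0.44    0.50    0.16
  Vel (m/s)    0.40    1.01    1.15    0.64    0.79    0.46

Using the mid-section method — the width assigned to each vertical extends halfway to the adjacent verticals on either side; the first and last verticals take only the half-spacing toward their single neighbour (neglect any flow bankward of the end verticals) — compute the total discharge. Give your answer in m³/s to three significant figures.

8.07 m³/s

w_1 = (6.2 − 1.4)/2 = 2.4 m; q_1 = 0.40 × 0.18 × 2.4 = 0.1728 m³/s
w_2 = (11.2 − 1.4)/2 = 4.9 m; q_2 = 1.01 × 0.75 × 4.9 = 3.712 m³/s
w_3 = (12.8 − 6.2)/2 = 3.3 m; q_3 = 1.15 × 0.77 × 3.3 = 2.922 m³/s
w_4 = (14.0 − 11.2)/2 = 1.4 m; q_4 = 0.64 × 0.44 × 1.4 = 0.3942 m³/s
w_5 = (16.7 − 12.8)/2 = 1.95 m; q_5 = 0.79 × 0.50 × 1.95 = 0.7703 m³/s
w_6 = (16.7 − 14.0)/2 = 1.35 m; q_6 = 0.46 × 0.16 × 1.35 = 0.09936 m³/s
Q = Σ qᵢ = 8.071 m³/s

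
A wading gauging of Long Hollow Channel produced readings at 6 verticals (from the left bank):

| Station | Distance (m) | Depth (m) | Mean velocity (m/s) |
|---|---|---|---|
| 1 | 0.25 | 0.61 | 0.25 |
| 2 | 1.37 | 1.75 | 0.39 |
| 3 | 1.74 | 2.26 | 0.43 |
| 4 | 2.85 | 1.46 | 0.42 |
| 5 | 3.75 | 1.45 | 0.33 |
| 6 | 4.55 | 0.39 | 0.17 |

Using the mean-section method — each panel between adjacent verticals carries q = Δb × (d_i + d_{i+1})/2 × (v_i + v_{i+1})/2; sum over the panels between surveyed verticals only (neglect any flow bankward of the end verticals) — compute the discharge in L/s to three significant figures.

Panel 1-2: Δb = 1.12 m, d̄ = (0.61+1.75)/2 = 1.18, v̄ = (0.25+0.39)/2 = 0.32 → q = 1.12×1.18×0.32 = 0.4229 m³/s
Panel 2-3: Δb = 0.37 m, d̄ = (1.75+2.26)/2 = 2.005, v̄ = (0.39+0.43)/2 = 0.41 → q = 0.37×2.005×0.41 = 0.3042 m³/s
Panel 3-4: Δb = 1.11 m, d̄ = (2.26+1.46)/2 = 1.86, v̄ = (0.43+0.42)/2 = 0.425 → q = 1.11×1.86×0.425 = 0.8775 m³/s
Panel 4-5: Δb = 0.9 m, d̄ = (1.46+1.45)/2 = 1.455, v̄ = (0.42+0.33)/2 = 0.375 → q = 0.9×1.455×0.375 = 0.4911 m³/s
Panel 5-6: Δb = 0.8 m, d̄ = (1.45+0.39)/2 = 0.92, v̄ = (0.33+0.17)/2 = 0.25 → q = 0.8×0.92×0.25 = 0.1840 m³/s
Q = Σ q = 2.280 m³/s
= 2.280 × 1000 = 2280 L/s

2280 L/s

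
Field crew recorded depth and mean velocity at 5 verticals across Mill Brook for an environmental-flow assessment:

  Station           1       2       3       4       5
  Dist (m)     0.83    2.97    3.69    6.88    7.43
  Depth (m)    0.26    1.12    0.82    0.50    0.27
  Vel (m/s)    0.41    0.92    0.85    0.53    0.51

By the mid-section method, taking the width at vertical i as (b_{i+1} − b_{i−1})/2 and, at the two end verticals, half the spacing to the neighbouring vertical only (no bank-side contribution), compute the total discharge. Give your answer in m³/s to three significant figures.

3.48 m³/s

w_1 = (2.97 − 0.83)/2 = 1.07 m; q_1 = 0.41 × 0.26 × 1.07 = 0.1141 m³/s
w_2 = (3.69 − 0.83)/2 = 1.43 m; q_2 = 0.92 × 1.12 × 1.43 = 1.473 m³/s
w_3 = (6.88 − 2.97)/2 = 1.955 m; q_3 = 0.85 × 0.82 × 1.955 = 1.363 m³/s
w_4 = (7.43 − 3.69)/2 = 1.87 m; q_4 = 0.53 × 0.50 × 1.87 = 0.4956 m³/s
w_5 = (7.43 − 6.88)/2 = 0.275 m; q_5 = 0.51 × 0.27 × 0.275 = 0.03787 m³/s
Q = Σ qᵢ = 3.484 m³/s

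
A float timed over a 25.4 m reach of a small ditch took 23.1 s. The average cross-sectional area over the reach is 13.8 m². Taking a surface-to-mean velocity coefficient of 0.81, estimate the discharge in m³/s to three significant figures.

v_surface = L / t̄ = 25.4 / 23.1 = 1.100 m/s
v_mean = 0.81 × 1.100 = 0.8906 m/s
Q = A × v_mean = 13.8 × 0.8906 = 12.29 m³/s

12.3 m³/s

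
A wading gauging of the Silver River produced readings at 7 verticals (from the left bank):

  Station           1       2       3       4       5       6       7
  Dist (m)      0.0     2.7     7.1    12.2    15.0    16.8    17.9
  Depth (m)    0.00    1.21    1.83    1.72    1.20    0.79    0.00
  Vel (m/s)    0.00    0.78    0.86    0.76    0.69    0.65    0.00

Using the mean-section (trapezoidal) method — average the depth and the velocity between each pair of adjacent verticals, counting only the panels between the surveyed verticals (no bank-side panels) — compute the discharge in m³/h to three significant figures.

Panel 1-2: Δb = 2.7 m, d̄ = (0.00+1.21)/2 = 0.605, v̄ = (0.00+0.78)/2 = 0.39 → q = 2.7×0.605×0.39 = 0.6371 m³/s
Panel 2-3: Δb = 4.4 m, d̄ = (1.21+1.83)/2 = 1.52, v̄ = (0.78+0.86)/2 = 0.82 → q = 4.4×1.52×0.82 = 5.484 m³/s
Panel 3-4: Δb = 5.1 m, d̄ = (1.83+1.72)/2 = 1.775, v̄ = (0.86+0.76)/2 = 0.81 → q = 5.1×1.775×0.81 = 7.333 m³/s
Panel 4-5: Δb = 2.8 m, d̄ = (1.72+1.20)/2 = 1.46, v̄ = (0.76+0.69)/2 = 0.725 → q = 2.8×1.46×0.725 = 2.964 m³/s
Panel 5-6: Δb = 1.8 m, d̄ = (1.20+0.79)/2 = 0.995, v̄ = (0.69+0.65)/2 = 0.67 → q = 1.8×0.995×0.67 = 1.200 m³/s
Panel 6-7: Δb = 1.1 m, d̄ = (0.79+0.00)/2 = 0.395, v̄ = (0.65+0.00)/2 = 0.325 → q = 1.1×0.395×0.325 = 0.1412 m³/s
Q = Σ q = 17.76 m³/s
= 17.76 × 3600 = 63930 m³/h

63900 m³/h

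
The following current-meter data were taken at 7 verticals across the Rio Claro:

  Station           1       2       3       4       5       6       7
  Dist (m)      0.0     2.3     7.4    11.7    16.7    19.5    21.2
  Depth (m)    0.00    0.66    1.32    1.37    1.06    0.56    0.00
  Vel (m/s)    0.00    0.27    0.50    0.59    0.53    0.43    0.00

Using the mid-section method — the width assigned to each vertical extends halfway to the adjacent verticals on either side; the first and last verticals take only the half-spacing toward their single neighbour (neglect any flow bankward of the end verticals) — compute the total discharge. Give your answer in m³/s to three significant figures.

w_2 = (7.4 − 0.0)/2 = 3.7 m; q_2 = 0.27 × 0.66 × 3.7 = 0.6593 m³/s
w_3 = (11.7 − 2.3)/2 = 4.7 m; q_3 = 0.50 × 1.32 × 4.7 = 3.102 m³/s
w_4 = (16.7 − 7.4)/2 = 4.65 m; q_4 = 0.59 × 1.37 × 4.65 = 3.759 m³/s
w_5 = (19.5 − 11.7)/2 = 3.9 m; q_5 = 0.53 × 1.06 × 3.9 = 2.191 m³/s
w_6 = (21.2 − 16.7)/2 = 2.25 m; q_6 = 0.43 × 0.56 × 2.25 = 0.5418 m³/s
Stations 1, 7 contribute zero (depth or velocity is 0).
Q = Σ qᵢ = 10.25 m³/s

10.3 m³/s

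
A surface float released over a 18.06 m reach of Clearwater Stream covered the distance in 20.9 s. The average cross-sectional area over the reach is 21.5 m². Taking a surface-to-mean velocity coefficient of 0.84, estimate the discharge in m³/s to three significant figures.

v_surface = L / t̄ = 18.06 / 20.9 = 0.8641 m/s
v_mean = 0.84 × 0.8641 = 0.7259 m/s
Q = A × v_mean = 21.5 × 0.7259 = 15.61 m³/s

15.6 m³/s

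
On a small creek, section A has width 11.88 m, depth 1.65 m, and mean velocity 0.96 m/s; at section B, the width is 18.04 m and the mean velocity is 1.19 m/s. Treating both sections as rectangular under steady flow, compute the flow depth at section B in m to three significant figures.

Q = A₁V₁ = (11.88×1.65) × 0.96 = 18.82 m³/s
d₂ = Q/(b₂ V₂) = 18.82/(18.04×1.19) = 0.8766 m

0.877 m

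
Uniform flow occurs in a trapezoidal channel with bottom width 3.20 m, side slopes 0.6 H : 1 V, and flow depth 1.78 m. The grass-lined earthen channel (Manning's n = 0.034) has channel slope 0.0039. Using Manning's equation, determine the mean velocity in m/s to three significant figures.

A = (b + z·y)·y = (3.20 + 0.6×1.78)×1.78 = 7.597 m²
P = b + 2y√(1+z²) = 3.20 + 2×1.78×√(1+0.6²) = 7.352 m
R = A/P = 7.597/7.352 = 1.033 m
Q = (1/n)·A·R^(2/3)·S^(1/2) = (1/0.034) × 7.597 × 1.033^(2/3) × 0.0039^(1/2) = 14.26 m³/s
V = Q/A = 14.26/7.597 = 1.877 m/s

1.88 m/s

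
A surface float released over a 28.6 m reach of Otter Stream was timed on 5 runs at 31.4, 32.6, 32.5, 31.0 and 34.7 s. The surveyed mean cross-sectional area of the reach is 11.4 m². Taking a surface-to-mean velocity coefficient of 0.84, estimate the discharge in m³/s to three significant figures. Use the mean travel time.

t̄ = (31.4 + 32.6 + 32.5 + 31.0 + 34.7) / 5 = 32.44 s
v_surface = L / t̄ = 28.6 / 32.44 = 0.8816 m/s
v_mean = 0.84 × 0.8816 = 0.7406 m/s
Q = A × v_mean = 11.4 × 0.7406 = 8.442 m³/s

8.44 m³/s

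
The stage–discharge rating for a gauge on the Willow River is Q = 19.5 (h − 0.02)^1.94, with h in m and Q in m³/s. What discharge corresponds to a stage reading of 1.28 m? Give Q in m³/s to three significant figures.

30.5 m³/s

Q = 19.5 × (1.28 − 0.02)^1.94 = 19.5 × 1.26^1.94 = 30.53 m³/s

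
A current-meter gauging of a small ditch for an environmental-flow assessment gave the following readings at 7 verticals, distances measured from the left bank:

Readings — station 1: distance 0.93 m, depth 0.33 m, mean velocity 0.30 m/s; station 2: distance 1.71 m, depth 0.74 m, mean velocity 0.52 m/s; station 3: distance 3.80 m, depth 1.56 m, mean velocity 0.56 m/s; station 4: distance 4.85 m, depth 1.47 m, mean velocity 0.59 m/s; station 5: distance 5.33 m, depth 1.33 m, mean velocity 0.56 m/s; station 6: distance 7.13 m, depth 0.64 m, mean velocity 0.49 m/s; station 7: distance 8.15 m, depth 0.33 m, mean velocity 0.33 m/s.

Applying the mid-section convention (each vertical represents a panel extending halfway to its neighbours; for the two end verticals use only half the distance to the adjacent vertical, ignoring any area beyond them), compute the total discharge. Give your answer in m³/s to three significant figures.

3.97 m³/s

w_1 = (1.71 − 0.93)/2 = 0.39 m; q_1 = 0.30 × 0.33 × 0.39 = 0.03861 m³/s
w_2 = (3.80 − 0.93)/2 = 1.435 m; q_2 = 0.52 × 0.74 × 1.435 = 0.5522 m³/s
w_3 = (4.85 − 1.71)/2 = 1.57 m; q_3 = 0.56 × 1.56 × 1.57 = 1.372 m³/s
w_4 = (5.33 − 3.80)/2 = 0.765 m; q_4 = 0.59 × 1.47 × 0.765 = 0.6635 m³/s
w_5 = (7.13 − 4.85)/2 = 1.14 m; q_5 = 0.56 × 1.33 × 1.14 = 0.8491 m³/s
w_6 = (8.15 − 5.33)/2 = 1.41 m; q_6 = 0.49 × 0.64 × 1.41 = 0.4422 m³/s
w_7 = (8.15 − 7.13)/2 = 0.51 m; q_7 = 0.33 × 0.33 × 0.51 = 0.05554 m³/s
Q = Σ qᵢ = 3.973 m³/s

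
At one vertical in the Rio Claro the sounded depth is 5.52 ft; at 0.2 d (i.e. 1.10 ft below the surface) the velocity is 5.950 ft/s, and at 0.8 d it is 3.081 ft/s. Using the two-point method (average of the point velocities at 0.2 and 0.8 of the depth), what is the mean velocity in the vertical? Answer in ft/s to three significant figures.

4.52 ft/s

v̄ = (5.950 + 3.081) / 2 = 4.516 ft/s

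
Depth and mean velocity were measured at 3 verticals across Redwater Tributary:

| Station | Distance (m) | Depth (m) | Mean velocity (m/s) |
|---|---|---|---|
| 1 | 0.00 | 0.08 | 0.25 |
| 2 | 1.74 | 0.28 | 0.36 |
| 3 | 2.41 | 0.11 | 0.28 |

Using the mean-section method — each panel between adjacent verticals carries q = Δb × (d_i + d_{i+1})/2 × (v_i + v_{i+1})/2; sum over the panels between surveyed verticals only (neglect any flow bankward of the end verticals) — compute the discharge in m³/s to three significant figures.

Panel 1-2: Δb = 1.74 m, d̄ = (0.08+0.28)/2 = 0.18, v̄ = (0.25+0.36)/2 = 0.305 → q = 1.74×0.18×0.305 = 0.09553 m³/s
Panel 2-3: Δb = 0.67 m, d̄ = (0.28+0.11)/2 = 0.195, v̄ = (0.36+0.28)/2 = 0.32 → q = 0.67×0.195×0.32 = 0.04181 m³/s
Q = Σ q = 0.1373 m³/s

0.137 m³/s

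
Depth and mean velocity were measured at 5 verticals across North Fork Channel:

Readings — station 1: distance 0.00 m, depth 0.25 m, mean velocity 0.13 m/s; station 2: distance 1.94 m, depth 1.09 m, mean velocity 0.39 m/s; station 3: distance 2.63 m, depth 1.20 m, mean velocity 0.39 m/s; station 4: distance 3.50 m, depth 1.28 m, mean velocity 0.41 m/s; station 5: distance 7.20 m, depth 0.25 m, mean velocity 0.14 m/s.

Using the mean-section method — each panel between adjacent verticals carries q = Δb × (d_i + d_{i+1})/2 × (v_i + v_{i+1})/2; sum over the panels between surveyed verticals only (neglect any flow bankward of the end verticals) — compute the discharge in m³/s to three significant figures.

Panel 1-2: Δb = 1.94 m, d̄ = (0.25+1.09)/2 = 0.67, v̄ = (0.13+0.39)/2 = 0.26 → q = 1.94×0.67×0.26 = 0.3379 m³/s
Panel 2-3: Δb = 0.69 m, d̄ = (1.09+1.20)/2 = 1.145, v̄ = (0.39+0.39)/2 = 0.39 → q = 0.69×1.145×0.39 = 0.3081 m³/s
Panel 3-4: Δb = 0.87 m, d̄ = (1.20+1.28)/2 = 1.24, v̄ = (0.39+0.41)/2 = 0.4 → q = 0.87×1.24×0.4 = 0.4315 m³/s
Panel 4-5: Δb = 3.7 m, d̄ = (1.28+0.25)/2 = 0.765, v̄ = (0.41+0.14)/2 = 0.275 → q = 3.7×0.765×0.275 = 0.7784 m³/s
Q = Σ q = 1.856 m³/s

1.86 m³/s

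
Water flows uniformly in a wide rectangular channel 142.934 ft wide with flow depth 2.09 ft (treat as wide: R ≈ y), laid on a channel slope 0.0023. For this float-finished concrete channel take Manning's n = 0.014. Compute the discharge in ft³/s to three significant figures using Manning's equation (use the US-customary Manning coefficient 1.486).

A = b·y = 142.934 × 2.09 = 298.7 ft²
Wide channel: R ≈ y = 2.09 ft
Q = (1.486/n)·A·R^(2/3)·S^(1/2) = (1.486/0.014) × 298.7 × 2.090^(2/3) × 0.0023^(1/2) = 2486 ft³/s

2490 ft³/s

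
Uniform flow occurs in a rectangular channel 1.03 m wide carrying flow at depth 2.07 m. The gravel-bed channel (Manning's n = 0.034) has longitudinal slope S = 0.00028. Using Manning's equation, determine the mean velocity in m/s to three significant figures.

0.273 m/s

A = b·y = 1.03 × 2.07 = 2.132 m²
P = b + 2y = 1.03 + 2×2.07 = 5.170 m
R = A/P = 2.132/5.170 = 0.4124 m
Q = (1/n)·A·R^(2/3)·S^(1/2) = (1/0.034) × 2.132 × 0.4124^(2/3) × 0.00028^(1/2) = 0.5814 m³/s
V = Q/A = 0.5814/2.132 = 0.2727 m/s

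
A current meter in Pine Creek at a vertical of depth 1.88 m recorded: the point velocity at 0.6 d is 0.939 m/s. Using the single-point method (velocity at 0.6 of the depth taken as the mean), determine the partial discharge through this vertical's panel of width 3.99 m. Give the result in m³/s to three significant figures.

7.04 m³/s

v̄ = v₀.₆ = 0.939 m/s
q = v̄ × d × w = 0.9390 × 1.88 × 3.99 = 7.044 m³/s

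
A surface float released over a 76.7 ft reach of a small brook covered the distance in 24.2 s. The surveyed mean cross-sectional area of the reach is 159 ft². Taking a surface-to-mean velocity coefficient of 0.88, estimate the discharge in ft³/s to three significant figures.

443 ft³/s

v_surface = L / t̄ = 76.7 / 24.2 = 3.169 ft/s
v_mean = 0.88 × 3.169 = 2.789 ft/s
Q = A × v_mean = 159 × 2.789 = 443.5 ft³/s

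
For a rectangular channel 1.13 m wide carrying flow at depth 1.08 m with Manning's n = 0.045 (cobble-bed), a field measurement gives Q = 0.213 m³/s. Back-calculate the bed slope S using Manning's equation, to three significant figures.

A = b·y = 1.13 × 1.08 = 1.220 m²
P = b + 2y = 1.13 + 2×1.08 = 3.290 m
R = A/P = 1.220/3.290 = 0.3709 m
S = (Q·n / (1·A·R^(2/3)))² = (0.213×0.045 / (1×1.220×0.5163))² = 0.0002314

0.000231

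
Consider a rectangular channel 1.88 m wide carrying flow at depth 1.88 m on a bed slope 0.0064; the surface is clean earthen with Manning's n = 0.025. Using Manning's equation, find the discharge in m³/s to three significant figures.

8.28 m³/s

A = b·y = 1.88 × 1.88 = 3.534 m²
P = b + 2y = 1.88 + 2×1.88 = 5.640 m
R = A/P = 3.534/5.640 = 0.6267 m
Q = (1/n)·A·R^(2/3)·S^(1/2) = (1/0.025) × 3.534 × 0.6267^(2/3) × 0.0064^(1/2) = 8.282 m³/s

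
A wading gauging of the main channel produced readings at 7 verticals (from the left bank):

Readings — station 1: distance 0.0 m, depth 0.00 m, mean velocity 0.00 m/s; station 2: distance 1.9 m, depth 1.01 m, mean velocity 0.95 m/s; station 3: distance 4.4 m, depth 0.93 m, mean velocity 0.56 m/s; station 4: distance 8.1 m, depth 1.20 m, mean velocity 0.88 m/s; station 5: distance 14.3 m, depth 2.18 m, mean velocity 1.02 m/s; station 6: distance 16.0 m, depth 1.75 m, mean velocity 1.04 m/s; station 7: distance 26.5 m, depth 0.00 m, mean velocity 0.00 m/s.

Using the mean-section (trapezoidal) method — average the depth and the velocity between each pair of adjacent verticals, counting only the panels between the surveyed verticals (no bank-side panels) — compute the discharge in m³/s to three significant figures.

23.3 m³/s

Panel 1-2: Δb = 1.9 m, d̄ = (0.00+1.01)/2 = 0.505, v̄ = (0.00+0.95)/2 = 0.475 → q = 1.9×0.505×0.475 = 0.4558 m³/s
Panel 2-3: Δb = 2.5 m, d̄ = (1.01+0.93)/2 = 0.97, v̄ = (0.95+0.56)/2 = 0.755 → q = 2.5×0.97×0.755 = 1.831 m³/s
Panel 3-4: Δb = 3.7 m, d̄ = (0.93+1.20)/2 = 1.065, v̄ = (0.56+0.88)/2 = 0.72 → q = 3.7×1.065×0.72 = 2.837 m³/s
Panel 4-5: Δb = 6.2 m, d̄ = (1.20+2.18)/2 = 1.69, v̄ = (0.88+1.02)/2 = 0.95 → q = 6.2×1.69×0.95 = 9.954 m³/s
Panel 5-6: Δb = 1.7 m, d̄ = (2.18+1.75)/2 = 1.965, v̄ = (1.02+1.04)/2 = 1.03 → q = 1.7×1.965×1.03 = 3.441 m³/s
Panel 6-7: Δb = 10.5 m, d̄ = (1.75+0.00)/2 = 0.875, v̄ = (1.04+0.00)/2 = 0.52 → q = 10.5×0.875×0.52 = 4.778 m³/s
Q = Σ q = 23.30 m³/s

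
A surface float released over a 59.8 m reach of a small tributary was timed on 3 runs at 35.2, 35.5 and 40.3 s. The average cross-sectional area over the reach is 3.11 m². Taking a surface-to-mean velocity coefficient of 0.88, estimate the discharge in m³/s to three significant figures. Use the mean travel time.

t̄ = (35.2 + 35.5 + 40.3) / 3 = 37 s
v_surface = L / t̄ = 59.8 / 37 = 1.616 m/s
v_mean = 0.88 × 1.616 = 1.422 m/s
Q = A × v_mean = 3.11 × 1.422 = 4.423 m³/s

4.42 m³/s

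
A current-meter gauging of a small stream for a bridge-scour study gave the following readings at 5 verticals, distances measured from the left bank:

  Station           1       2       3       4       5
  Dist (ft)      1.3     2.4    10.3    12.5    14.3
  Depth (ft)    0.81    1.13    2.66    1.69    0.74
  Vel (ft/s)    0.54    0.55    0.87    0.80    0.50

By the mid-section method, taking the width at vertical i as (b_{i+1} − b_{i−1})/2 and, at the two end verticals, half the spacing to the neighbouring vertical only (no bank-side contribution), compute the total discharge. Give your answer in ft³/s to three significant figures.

w_1 = (2.4 − 1.3)/2 = 0.55 ft; q_1 = 0.54 × 0.81 × 0.55 = 0.2406 ft³/s
w_2 = (10.3 − 1.3)/2 = 4.5 ft; q_2 = 0.55 × 1.13 × 4.5 = 2.797 ft³/s
w_3 = (12.5 − 2.4)/2 = 5.05 ft; q_3 = 0.87 × 2.66 × 5.05 = 11.69 ft³/s
w_4 = (14.3 − 10.3)/2 = 2 ft; q_4 = 0.80 × 1.69 × 2 = 2.704 ft³/s
w_5 = (14.3 − 12.5)/2 = 0.9 ft; q_5 = 0.50 × 0.74 × 0.9 = 0.3330 ft³/s
Q = Σ qᵢ = 17.76 ft³/s

17.8 ft³/s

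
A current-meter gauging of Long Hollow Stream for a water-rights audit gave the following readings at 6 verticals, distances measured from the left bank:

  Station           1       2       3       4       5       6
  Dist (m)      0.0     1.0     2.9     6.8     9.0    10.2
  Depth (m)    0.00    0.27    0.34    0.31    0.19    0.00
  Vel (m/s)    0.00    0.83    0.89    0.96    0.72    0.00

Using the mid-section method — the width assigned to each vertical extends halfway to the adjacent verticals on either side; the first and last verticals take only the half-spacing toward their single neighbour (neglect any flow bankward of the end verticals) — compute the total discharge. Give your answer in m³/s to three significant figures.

w_2 = (2.9 − 0.0)/2 = 1.45 m; q_2 = 0.83 × 0.27 × 1.45 = 0.3249 m³/s
w_3 = (6.8 − 1.0)/2 = 2.9 m; q_3 = 0.89 × 0.34 × 2.9 = 0.8775 m³/s
w_4 = (9.0 − 2.9)/2 = 3.05 m; q_4 = 0.96 × 0.31 × 3.05 = 0.9077 m³/s
w_5 = (10.2 − 6.8)/2 = 1.7 m; q_5 = 0.72 × 0.19 × 1.7 = 0.2326 m³/s
Stations 1, 6 contribute zero (depth or velocity is 0).
Q = Σ qᵢ = 2.343 m³/s

2.34 m³/s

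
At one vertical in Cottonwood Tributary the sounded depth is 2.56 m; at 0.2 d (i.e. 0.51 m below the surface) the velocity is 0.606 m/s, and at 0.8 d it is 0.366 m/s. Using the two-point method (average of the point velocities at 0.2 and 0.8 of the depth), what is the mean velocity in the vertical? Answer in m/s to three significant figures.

0.486 m/s

v̄ = (0.606 + 0.366) / 2 = 0.4860 m/s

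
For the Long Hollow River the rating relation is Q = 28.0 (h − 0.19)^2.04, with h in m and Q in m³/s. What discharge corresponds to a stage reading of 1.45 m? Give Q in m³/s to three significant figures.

44.9 m³/s

Q = 28.0 × (1.45 − 0.19)^2.04 = 28.0 × 1.26^2.04 = 44.87 m³/s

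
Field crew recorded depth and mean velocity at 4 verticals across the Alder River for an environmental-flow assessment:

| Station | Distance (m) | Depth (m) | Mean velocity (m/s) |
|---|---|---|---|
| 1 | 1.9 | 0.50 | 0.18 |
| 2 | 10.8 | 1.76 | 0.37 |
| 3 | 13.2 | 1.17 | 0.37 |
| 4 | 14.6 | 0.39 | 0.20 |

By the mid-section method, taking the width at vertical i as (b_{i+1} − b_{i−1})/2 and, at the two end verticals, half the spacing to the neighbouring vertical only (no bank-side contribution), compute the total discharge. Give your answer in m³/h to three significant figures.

17800 m³/h

w_1 = (10.8 − 1.9)/2 = 4.45 m; q_1 = 0.18 × 0.50 × 4.45 = 0.4005 m³/s
w_2 = (13.2 − 1.9)/2 = 5.65 m; q_2 = 0.37 × 1.76 × 5.65 = 3.679 m³/s
w_3 = (14.6 − 10.8)/2 = 1.9 m; q_3 = 0.37 × 1.17 × 1.9 = 0.8225 m³/s
w_4 = (14.6 − 13.2)/2 = 0.7 m; q_4 = 0.20 × 0.39 × 0.7 = 0.05460 m³/s
Q = Σ qᵢ = 4.957 m³/s
= 4.957 × 3600 = 17840 m³/h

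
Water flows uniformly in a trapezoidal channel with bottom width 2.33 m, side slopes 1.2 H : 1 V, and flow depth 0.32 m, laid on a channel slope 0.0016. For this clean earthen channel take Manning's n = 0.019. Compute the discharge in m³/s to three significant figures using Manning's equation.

0.746 m³/s

A = (b + z·y)·y = (2.33 + 1.2×0.32)×0.32 = 0.8685 m²
P = b + 2y√(1+z²) = 2.33 + 2×0.32×√(1+1.2²) = 3.330 m
R = A/P = 0.8685/3.330 = 0.2608 m
Q = (1/n)·A·R^(2/3)·S^(1/2) = (1/0.019) × 0.8685 × 0.2608^(2/3) × 0.0016^(1/2) = 0.7464 m³/s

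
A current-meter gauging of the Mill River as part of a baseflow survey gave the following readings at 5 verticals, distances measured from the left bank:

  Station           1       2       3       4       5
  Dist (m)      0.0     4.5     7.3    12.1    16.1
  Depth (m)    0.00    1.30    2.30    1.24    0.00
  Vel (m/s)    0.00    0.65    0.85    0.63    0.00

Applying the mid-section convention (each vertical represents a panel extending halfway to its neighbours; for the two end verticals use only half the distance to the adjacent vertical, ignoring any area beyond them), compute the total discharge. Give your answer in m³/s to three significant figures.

w_2 = (7.3 − 0.0)/2 = 3.65 m; q_2 = 0.65 × 1.30 × 3.65 = 3.084 m³/s
w_3 = (12.1 − 4.5)/2 = 3.8 m; q_3 = 0.85 × 2.30 × 3.8 = 7.429 m³/s
w_4 = (16.1 − 7.3)/2 = 4.4 m; q_4 = 0.63 × 1.24 × 4.4 = 3.437 m³/s
Stations 1, 5 contribute zero (depth or velocity is 0).
Q = Σ qᵢ = 13.95 m³/s

14.0 m³/s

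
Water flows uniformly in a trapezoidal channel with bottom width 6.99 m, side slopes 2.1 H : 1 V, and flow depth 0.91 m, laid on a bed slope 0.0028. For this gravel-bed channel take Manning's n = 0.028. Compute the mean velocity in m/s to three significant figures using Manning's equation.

1.52 m/s

A = (b + z·y)·y = (6.99 + 2.1×0.91)×0.91 = 8.100 m²
P = b + 2y√(1+z²) = 6.99 + 2×0.91×√(1+2.1²) = 11.22 m
R = A/P = 8.100/11.22 = 0.7217 m
Q = (1/n)·A·R^(2/3)·S^(1/2) = (1/0.028) × 8.100 × 0.7217^(2/3) × 0.0028^(1/2) = 12.32 m³/s
V = Q/A = 12.32/8.100 = 1.521 m/s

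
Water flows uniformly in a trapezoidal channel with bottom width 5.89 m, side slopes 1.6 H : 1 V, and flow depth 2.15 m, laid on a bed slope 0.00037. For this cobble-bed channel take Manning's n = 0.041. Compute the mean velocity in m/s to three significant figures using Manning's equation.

A = (b + z·y)·y = (5.89 + 1.6×2.15)×2.15 = 20.06 m²
P = b + 2y√(1+z²) = 5.89 + 2×2.15×√(1+1.6²) = 14.00 m
R = A/P = 20.06/14.00 = 1.432 m
Q = (1/n)·A·R^(2/3)·S^(1/2) = (1/0.041) × 20.06 × 1.432^(2/3) × 0.00037^(1/2) = 11.96 m³/s
V = Q/A = 11.96/20.06 = 0.5962 m/s

0.596 m/s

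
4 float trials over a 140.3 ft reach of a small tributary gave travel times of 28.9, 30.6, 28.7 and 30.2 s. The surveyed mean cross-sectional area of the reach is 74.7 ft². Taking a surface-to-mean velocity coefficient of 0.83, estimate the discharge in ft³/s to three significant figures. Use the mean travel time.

294 ft³/s

t̄ = (28.9 + 30.6 + 28.7 + 30.2) / 4 = 29.6 s
v_surface = L / t̄ = 140.3 / 29.6 = 4.740 ft/s
v_mean = 0.83 × 4.740 = 3.934 ft/s
Q = A × v_mean = 74.7 × 3.934 = 293.9 ft³/s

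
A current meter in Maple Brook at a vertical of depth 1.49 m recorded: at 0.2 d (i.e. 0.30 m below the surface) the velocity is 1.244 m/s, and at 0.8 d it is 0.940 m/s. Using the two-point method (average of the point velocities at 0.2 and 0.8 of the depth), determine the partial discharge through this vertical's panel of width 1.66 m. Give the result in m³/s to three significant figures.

2.70 m³/s

v̄ = (1.244 + 0.940) / 2 = 1.092 m/s
q = v̄ × d × w = 1.092 × 1.49 × 1.66 = 2.701 m³/s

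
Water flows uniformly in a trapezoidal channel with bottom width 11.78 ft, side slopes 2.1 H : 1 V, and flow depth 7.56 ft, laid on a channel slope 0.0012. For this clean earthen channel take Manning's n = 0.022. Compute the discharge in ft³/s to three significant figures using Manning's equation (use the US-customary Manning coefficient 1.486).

1320 ft³/s

A = (b + z·y)·y = (11.78 + 2.1×7.56)×7.56 = 209.1 ft²
P = b + 2y√(1+z²) = 11.78 + 2×7.56×√(1+2.1²) = 46.95 ft
R = A/P = 209.1/46.95 = 4.453 ft
Q = (1.486/n)·A·R^(2/3)·S^(1/2) = (1.486/0.022) × 209.1 × 4.453^(2/3) × 0.0012^(1/2) = 1324 ft³/s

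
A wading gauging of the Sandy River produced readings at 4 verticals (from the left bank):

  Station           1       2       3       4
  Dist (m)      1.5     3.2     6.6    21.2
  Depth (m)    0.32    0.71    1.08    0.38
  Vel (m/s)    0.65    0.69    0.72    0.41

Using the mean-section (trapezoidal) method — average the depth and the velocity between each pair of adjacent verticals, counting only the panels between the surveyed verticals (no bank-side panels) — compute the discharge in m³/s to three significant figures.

Panel 1-2: Δb = 1.7 m, d̄ = (0.32+0.71)/2 = 0.515, v̄ = (0.65+0.69)/2 = 0.67 → q = 1.7×0.515×0.67 = 0.5866 m³/s
Panel 2-3: Δb = 3.4 m, d̄ = (0.71+1.08)/2 = 0.895, v̄ = (0.69+0.72)/2 = 0.705 → q = 3.4×0.895×0.705 = 2.145 m³/s
Panel 3-4: Δb = 14.6 m, d̄ = (1.08+0.38)/2 = 0.73, v̄ = (0.72+0.41)/2 = 0.565 → q = 14.6×0.73×0.565 = 6.022 m³/s
Q = Σ q = 8.754 m³/s

8.75 m³/s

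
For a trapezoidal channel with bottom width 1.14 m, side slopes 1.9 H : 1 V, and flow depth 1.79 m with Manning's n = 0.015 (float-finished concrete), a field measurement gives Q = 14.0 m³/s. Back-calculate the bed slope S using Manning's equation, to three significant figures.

A = (b + z·y)·y = (1.14 + 1.9×1.79)×1.79 = 8.128 m²
P = b + 2y√(1+z²) = 1.14 + 2×1.79×√(1+1.9²) = 8.827 m
R = A/P = 8.128/8.827 = 0.9209 m
S = (Q·n / (1·A·R^(2/3)))² = (14.0×0.015 / (1×8.128×0.9465))² = 0.0007450

0.000745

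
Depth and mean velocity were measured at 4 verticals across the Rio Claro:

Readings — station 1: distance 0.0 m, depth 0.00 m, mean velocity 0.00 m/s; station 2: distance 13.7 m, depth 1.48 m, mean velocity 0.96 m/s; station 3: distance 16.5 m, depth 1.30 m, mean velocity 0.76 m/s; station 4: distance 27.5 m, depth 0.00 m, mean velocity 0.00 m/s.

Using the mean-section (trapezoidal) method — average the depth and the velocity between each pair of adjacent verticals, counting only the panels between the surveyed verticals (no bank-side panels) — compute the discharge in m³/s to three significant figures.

Panel 1-2: Δb = 13.7 m, d̄ = (0.00+1.48)/2 = 0.74, v̄ = (0.00+0.96)/2 = 0.48 → q = 13.7×0.74×0.48 = 4.866 m³/s
Panel 2-3: Δb = 2.8 m, d̄ = (1.48+1.30)/2 = 1.39, v̄ = (0.96+0.76)/2 = 0.86 → q = 2.8×1.39×0.86 = 3.347 m³/s
Panel 3-4: Δb = 11 m, d̄ = (1.30+0.00)/2 = 0.65, v̄ = (0.76+0.00)/2 = 0.38 → q = 11×0.65×0.38 = 2.717 m³/s
Q = Σ q = 10.93 m³/s

10.9 m³/s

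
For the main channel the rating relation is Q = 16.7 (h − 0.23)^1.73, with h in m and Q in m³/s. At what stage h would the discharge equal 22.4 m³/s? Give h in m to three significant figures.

h − h₀ = (Q/C)^(1/b) = (22.4/16.7)^(1/1.73) = 1.185 m
h = 0.23 + 1.185 = 1.415 m

1.41 m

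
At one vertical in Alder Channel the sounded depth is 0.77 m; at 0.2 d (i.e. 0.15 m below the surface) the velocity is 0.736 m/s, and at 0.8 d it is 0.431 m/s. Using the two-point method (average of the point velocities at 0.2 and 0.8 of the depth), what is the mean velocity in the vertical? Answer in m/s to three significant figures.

v̄ = (0.736 + 0.431) / 2 = 0.5835 m/s

0.584 m/s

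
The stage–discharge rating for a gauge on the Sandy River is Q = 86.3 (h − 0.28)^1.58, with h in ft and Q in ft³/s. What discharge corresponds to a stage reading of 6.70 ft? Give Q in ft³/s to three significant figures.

Q = 86.3 × (6.70 − 0.28)^1.58 = 86.3 × 6.42^1.58 = 1629 ft³/s

1630 ft³/s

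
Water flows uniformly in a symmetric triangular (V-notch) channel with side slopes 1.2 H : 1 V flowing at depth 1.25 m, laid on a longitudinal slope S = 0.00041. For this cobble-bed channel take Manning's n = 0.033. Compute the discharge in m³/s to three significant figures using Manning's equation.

A = z·y² = 1.2×1.25² = 1.875 m²
P = 2y√(1+z²) = 2×1.25×√(1+1.2²) = 3.905 m
R = A/P = 1.875/3.905 = 0.4801 m
Q = (1/n)·A·R^(2/3)·S^(1/2) = (1/0.033) × 1.875 × 0.4801^(2/3) × 0.00041^(1/2) = 0.7054 m³/s

0.705 m³/s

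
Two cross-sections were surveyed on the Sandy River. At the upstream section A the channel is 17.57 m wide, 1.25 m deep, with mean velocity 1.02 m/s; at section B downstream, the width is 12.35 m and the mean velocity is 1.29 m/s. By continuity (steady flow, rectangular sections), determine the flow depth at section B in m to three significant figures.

1.41 m

Q = A₁V₁ = (17.57×1.25) × 1.02 = 22.40 m³/s
d₂ = Q/(b₂ V₂) = 22.40/(12.35×1.29) = 1.406 m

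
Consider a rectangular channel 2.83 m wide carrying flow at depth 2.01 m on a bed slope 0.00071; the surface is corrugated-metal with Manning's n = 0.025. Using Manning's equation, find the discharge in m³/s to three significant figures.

A = b·y = 2.83 × 2.01 = 5.688 m²
P = b + 2y = 2.83 + 2×2.01 = 6.850 m
R = A/P = 5.688/6.850 = 0.8304 m
Q = (1/n)·A·R^(2/3)·S^(1/2) = (1/0.025) × 5.688 × 0.8304^(2/3) × 0.00071^(1/2) = 5.356 m³/s

5.36 m³/s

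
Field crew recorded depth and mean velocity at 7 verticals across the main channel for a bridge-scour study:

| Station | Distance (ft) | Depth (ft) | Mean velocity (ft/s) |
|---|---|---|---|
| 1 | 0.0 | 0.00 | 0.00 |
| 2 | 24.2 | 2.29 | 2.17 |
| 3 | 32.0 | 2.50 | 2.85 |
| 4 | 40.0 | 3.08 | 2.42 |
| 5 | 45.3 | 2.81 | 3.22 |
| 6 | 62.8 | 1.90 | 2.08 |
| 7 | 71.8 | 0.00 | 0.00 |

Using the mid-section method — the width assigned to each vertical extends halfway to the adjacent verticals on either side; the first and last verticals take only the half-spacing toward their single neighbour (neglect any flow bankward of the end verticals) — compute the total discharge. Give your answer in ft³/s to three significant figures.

w_2 = (32.0 − 0.0)/2 = 16 ft; q_2 = 2.17 × 2.29 × 16 = 79.51 ft³/s
w_3 = (40.0 − 24.2)/2 = 7.9 ft; q_3 = 2.85 × 2.50 × 7.9 = 56.29 ft³/s
w_4 = (45.3 − 32.0)/2 = 6.65 ft; q_4 = 2.42 × 3.08 × 6.65 = 49.57 ft³/s
w_5 = (62.8 − 40.0)/2 = 11.4 ft; q_5 = 3.22 × 2.81 × 11.4 = 103.1 ft³/s
w_6 = (71.8 − 45.3)/2 = 13.25 ft; q_6 = 2.08 × 1.90 × 13.25 = 52.36 ft³/s
Stations 1, 7 contribute zero (depth or velocity is 0).
Q = Σ qᵢ = 340.9 ft³/s

341 ft³/s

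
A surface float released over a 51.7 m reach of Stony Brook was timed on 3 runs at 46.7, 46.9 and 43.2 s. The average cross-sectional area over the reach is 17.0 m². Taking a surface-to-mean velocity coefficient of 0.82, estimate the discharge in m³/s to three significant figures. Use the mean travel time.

15.8 m³/s

t̄ = (46.7 + 46.9 + 43.2) / 3 = 45.6 s
v_surface = L / t̄ = 51.7 / 45.6 = 1.134 m/s
v_mean = 0.82 × 1.134 = 0.9297 m/s
Q = A × v_mean = 17.0 × 0.9297 = 15.80 m³/s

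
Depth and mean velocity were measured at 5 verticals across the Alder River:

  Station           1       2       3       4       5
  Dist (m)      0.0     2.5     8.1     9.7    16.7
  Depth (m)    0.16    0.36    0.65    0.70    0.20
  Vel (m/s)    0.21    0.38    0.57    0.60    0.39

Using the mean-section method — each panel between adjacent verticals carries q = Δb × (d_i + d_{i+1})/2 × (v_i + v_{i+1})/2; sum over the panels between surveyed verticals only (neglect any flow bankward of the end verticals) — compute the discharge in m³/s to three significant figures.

Panel 1-2: Δb = 2.5 m, d̄ = (0.16+0.36)/2 = 0.26, v̄ = (0.21+0.38)/2 = 0.295 → q = 2.5×0.26×0.295 = 0.1918 m³/s
Panel 2-3: Δb = 5.6 m, d̄ = (0.36+0.65)/2 = 0.505, v̄ = (0.38+0.57)/2 = 0.475 → q = 5.6×0.505×0.475 = 1.343 m³/s
Panel 3-4: Δb = 1.6 m, d̄ = (0.65+0.70)/2 = 0.675, v̄ = (0.57+0.60)/2 = 0.585 → q = 1.6×0.675×0.585 = 0.6318 m³/s
Panel 4-5: Δb = 7 m, d̄ = (0.70+0.20)/2 = 0.45, v̄ = (0.60+0.39)/2 = 0.495 → q = 7×0.45×0.495 = 1.559 m³/s
Q = Σ q = 3.726 m³/s

3.73 m³/s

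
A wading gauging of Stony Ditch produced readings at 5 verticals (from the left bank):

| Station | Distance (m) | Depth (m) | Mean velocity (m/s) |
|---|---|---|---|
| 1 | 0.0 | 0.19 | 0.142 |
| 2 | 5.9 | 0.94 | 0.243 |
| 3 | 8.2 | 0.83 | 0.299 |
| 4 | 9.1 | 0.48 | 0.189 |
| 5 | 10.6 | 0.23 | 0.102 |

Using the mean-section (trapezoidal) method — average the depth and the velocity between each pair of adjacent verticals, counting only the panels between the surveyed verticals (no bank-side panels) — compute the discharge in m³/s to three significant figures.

Panel 1-2: Δb = 5.9 m, d̄ = (0.19+0.94)/2 = 0.565, v̄ = (0.142+0.243)/2 = 0.1925 → q = 5.9×0.565×0.1925 = 0.6417 m³/s
Panel 2-3: Δb = 2.3 m, d̄ = (0.94+0.83)/2 = 0.885, v̄ = (0.243+0.299)/2 = 0.271 → q = 2.3×0.885×0.271 = 0.5516 m³/s
Panel 3-4: Δb = 0.9 m, d̄ = (0.83+0.48)/2 = 0.655, v̄ = (0.299+0.189)/2 = 0.244 → q = 0.9×0.655×0.244 = 0.1438 m³/s
Panel 4-5: Δb = 1.5 m, d̄ = (0.48+0.23)/2 = 0.355, v̄ = (0.189+0.102)/2 = 0.1455 → q = 1.5×0.355×0.1455 = 0.07748 m³/s
Q = Σ q = 1.415 m³/s

1.41 m³/s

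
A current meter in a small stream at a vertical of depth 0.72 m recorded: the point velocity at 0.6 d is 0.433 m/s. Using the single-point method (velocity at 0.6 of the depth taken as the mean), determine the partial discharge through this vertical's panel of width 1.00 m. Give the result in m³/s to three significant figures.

v̄ = v₀.₆ = 0.433 m/s
q = v̄ × d × w = 0.4330 × 0.72 × 1.00 = 0.3118 m³/s

0.312 m³/s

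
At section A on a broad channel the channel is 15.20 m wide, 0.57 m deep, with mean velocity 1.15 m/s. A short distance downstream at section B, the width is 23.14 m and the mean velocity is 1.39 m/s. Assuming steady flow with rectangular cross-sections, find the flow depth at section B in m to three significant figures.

0.310 m

Q = A₁V₁ = (15.20×0.57) × 1.15 = 9.964 m³/s
d₂ = Q/(b₂ V₂) = 9.964/(23.14×1.39) = 0.3098 m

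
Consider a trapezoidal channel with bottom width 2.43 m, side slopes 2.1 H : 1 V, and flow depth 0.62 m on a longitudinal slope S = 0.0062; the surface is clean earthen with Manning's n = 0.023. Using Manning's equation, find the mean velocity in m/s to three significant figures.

1.97 m/s

A = (b + z·y)·y = (2.43 + 2.1×0.62)×0.62 = 2.314 m²
P = b + 2y√(1+z²) = 2.43 + 2×0.62×√(1+2.1²) = 5.314 m
R = A/P = 2.314/5.314 = 0.4354 m
Q = (1/n)·A·R^(2/3)·S^(1/2) = (1/0.023) × 2.314 × 0.4354^(2/3) × 0.0062^(1/2) = 4.551 m³/s
V = Q/A = 4.551/2.314 = 1.967 m/s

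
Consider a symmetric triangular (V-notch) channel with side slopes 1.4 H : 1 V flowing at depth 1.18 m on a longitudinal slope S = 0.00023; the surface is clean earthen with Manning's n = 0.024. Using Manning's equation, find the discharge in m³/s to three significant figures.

0.755 m³/s

A = z·y² = 1.4×1.18² = 1.949 m²
P = 2y√(1+z²) = 2×1.18×√(1+1.4²) = 4.060 m
R = A/P = 1.949/4.060 = 0.4801 m
Q = (1/n)·A·R^(2/3)·S^(1/2) = (1/0.024) × 1.949 × 0.4801^(2/3) × 0.00023^(1/2) = 0.7553 m³/s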